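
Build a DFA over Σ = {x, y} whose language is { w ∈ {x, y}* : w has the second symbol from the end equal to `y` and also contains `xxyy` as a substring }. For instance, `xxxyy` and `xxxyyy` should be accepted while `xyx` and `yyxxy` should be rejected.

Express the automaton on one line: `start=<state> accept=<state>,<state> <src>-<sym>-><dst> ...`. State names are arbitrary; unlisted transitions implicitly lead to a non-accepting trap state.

start=A accept=I,J A-x->B A-y->C B-x->D B-y->E C-x->F C-y->G D-x->D D-y->H E-x->F E-y->G F-x->D F-y->E G-x->F G-y->G H-x->F H-y->I I-x->J I-y->I J-x->K J-y->L K-x->K K-y->L L-x->J L-y->I

Handle the two conditions separately and then intersect. The first has 7 states tracking the last 2 symbols read; the second has 5 states tracking whether and how much of `xxyy` has been seen. A product state is a pair (one from each), accepting exactly when both do.
With 12 states:
       x  y 
>  A   B  C 
   B   D  E 
   C   F  G 
   D   D  H 
   E   F  G 
   F   D  E 
   G   F  G 
   H   F  I 
 * I   J  I 
 * J   K  L 
   K   K  L 
   L   J  I 
(> = start, * = accepting)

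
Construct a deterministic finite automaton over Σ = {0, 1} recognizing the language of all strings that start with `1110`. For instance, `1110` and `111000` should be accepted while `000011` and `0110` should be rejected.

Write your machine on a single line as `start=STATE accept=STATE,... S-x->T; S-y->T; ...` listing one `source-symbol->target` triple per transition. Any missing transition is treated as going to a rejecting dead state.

start=s0; accept=s4; s0-0->s5; s0-1->s1; s1-0->s5; s1-1->s2; s2-0->s5; s2-1->s3; s3-0->s4; s3-1->s5; s4-0->s4; s4-1->s4; s5-0->s5; s5-1->s5

Walk along `1110` while the input agrees: from s0 take `1` to s1, and so on. Any deviation drops to the rejecting sink s5. Once s4 is reached the prefix is confirmed and every continuation is accepted.
With 6 states:
        0   1  
>  s0   s5  s1 
   s1   s5  s2 
   s2   s5  s3 
   s3   s4  s5 
 * s4   s4  s4 
   s5   s5  s5 
(> = start, * = accepting)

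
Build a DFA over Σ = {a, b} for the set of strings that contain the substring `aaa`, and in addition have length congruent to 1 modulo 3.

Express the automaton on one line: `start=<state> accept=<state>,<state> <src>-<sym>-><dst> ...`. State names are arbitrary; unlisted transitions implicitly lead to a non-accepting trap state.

Build one automaton per condition and run them in lockstep. The first has 4 states tracking whether and how much of `aaa` has been seen; the second has 3 states tracking the input length modulo 3. A product state is a pair (one from each), accepting exactly when both do.
A 12-state machine:
          a    b  
>  q0     q1   q2 
   q1     q3   q4 
   q2     q5   q4 
   q3     q6   q0 
   q4     q7   q0 
   q5     q8   q0 
   q6     q9   q9 
   q7    q10   q2 
   q8     q9   q2 
 * q9    q11  q11 
   q10   q11   q4 
   q11    q6   q6 
(> = start, * = accepting)

start=q0 accept=q9 q0-a->q1 q0-b->q2 q1-a->q3 q1-b->q4 q2-a->q5 q2-b->q4 q3-a->q6 q3-b->q0 q4-a->q7 q4-b->q0 q5-a->q8 q5-b->q0 q6-a->q9 q6-b->q9 q7-a->q10 q7-b->q2 q8-a->q9 q8-b->q2 q9-a->q11 q9-b->q11 q10-a->q11 q10-b->q4 q11-a->q6 q11-b->q6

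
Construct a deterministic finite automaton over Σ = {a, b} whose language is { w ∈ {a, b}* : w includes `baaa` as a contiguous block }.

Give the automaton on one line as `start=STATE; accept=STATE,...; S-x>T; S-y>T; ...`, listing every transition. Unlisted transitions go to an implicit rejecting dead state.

start=q0; accept=q4; q0-a>q0; q0-b>q1; q1-a>q2; q1-b>q1; q2-a>q3; q2-b>q1; q3-a>q4; q3-b>q1; q4-a>q4; q4-b>q4

Track how much of `baaa` has been matched so far: state q0 is no progress, q4 is the absorbing accept state reached once `baaa` has occurred. Intermediate states record partial matches; on a mismatch, fall back to the longest reusable overlap.
With 5 states:
        a   b  
>  q0   q0  q1 
   q1   q2  q1 
   q2   q3  q1 
   q3   q4  q1 
 * q4   q4  q4 
(> = start, * = accepting)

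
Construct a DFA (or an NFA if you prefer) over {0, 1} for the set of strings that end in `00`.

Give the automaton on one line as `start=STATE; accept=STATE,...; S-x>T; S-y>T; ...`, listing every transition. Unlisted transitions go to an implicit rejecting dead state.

Remember how much of `00` the current input suffix matches. State s0 means no match yet; s1 means the last symbol is `0`; s2 means the last 2 symbols are `00`. Only s2 accepts. On a mismatch, fall back to the longest proper suffix that is still a prefix of `00`.
3 states suffice.
        0   1  
>  s0   s1  s0 
   s1   s2  s0 
 * s2   s2  s0 
(> = start, * = accepting)

start=s0; accept=s2; s0-0>s1; s0-1>s0; s1-0>s2; s1-1>s0; s2-0>s2; s2-1>s0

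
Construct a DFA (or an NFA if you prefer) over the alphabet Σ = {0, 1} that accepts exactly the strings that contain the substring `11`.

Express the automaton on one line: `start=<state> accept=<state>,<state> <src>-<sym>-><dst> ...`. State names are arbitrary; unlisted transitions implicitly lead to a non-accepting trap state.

start=s0 accept=s2 s0-0->s0 s0-1->s1 s1-0->s0 s1-1->s2 s2-0->s2 s2-1->s2

Track how much of `11` has been matched so far: state s0 is no progress, s2 is the absorbing accept state reached once `11` has occurred. Intermediate states record partial matches; on a mismatch, fall back to the longest reusable overlap.
With 3 states:
        0   1  
>  s0   s0  s1 
   s1   s0  s2 
 * s2   s2  s2 
(> = start, * = accepting)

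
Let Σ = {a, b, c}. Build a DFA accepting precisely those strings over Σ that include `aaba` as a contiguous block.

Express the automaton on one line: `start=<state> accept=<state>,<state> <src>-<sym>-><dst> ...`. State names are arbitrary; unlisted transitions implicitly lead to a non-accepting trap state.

Track how much of `aaba` has been matched so far: state q0 is no progress, q4 is the absorbing accept state reached once `aaba` has occurred. Intermediate states record partial matches; on a mismatch, fall back to the longest reusable overlap.
        a   b   c  
>  q0   q1  q0  q0 
   q1   q2  q0  q0 
   q2   q2  q3  q0 
   q3   q4  q0  q0 
 * q4   q4  q4  q4 
(> = start, * = accepting)

start=q0 accept=q4 q0-a->q1 q0-b->q0 q0-c->q0 q1-a->q2 q1-b->q0 q1-c->q0 q2-a->q2 q2-b->q3 q2-c->q0 q3-a->q4 q3-b->q0 q3-c->q0 q4-a->q4 q4-b->q4 q4-c->q4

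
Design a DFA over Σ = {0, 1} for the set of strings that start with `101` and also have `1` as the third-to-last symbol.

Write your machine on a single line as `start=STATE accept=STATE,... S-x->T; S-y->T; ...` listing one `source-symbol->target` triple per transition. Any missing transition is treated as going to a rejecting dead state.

start=A; accept=E,H,I,J; A-0->B; A-1->C; B-0->B; B-1->B; C-0->D; C-1->B; D-0->B; D-1->E; E-0->F; E-1->G; F-0->H; F-1->E; G-0->I; G-1->J; H-0->K; H-1->L; I-0->H; I-1->E; J-0->I; J-1->J; K-0->K; K-1->L; L-0->F; L-1->G

Build one automaton per condition and run them in lockstep. One (5 states) tracks whether the input so far still matches the prefix `101`; the other (15 states) tracks the last 3 symbols read. Each combined state is a pair, one component from each; accept when both components accept. Minimizing collapses redundant product states.
A 12-state machine:
       0  1 
>  A   B  C 
   B   B  B 
   C   D  B 
   D   B  E 
 * E   F  G 
   F   H  E 
   G   I  J 
 * H   K  L 
 * I   H  E 
 * J   I  J 
   K   K  L 
   L   F  G 
(> = start, * = accepting)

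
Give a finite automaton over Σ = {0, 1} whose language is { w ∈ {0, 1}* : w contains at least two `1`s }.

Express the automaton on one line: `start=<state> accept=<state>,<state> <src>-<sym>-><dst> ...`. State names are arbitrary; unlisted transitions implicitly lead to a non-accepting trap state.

Only the number of `1`s matters, and only up to 3. Make a chain S0 → S1 → S2 → S3 advanced by each `1` (with S3 absorbing); every other symbol self-loops. The accepting set is {S2, S3}.
A 4-state machine:
        0   1  
>  S0   S0  S1 
   S1   S1  S2 
 * S2   S2  S3 
 * S3   S3  S3 
(> = start, * = accepting)

start=S0 accept=S2,S3 S0-0->S0 S0-1->S1 S1-0->S1 S1-1->S2 S2-0->S2 S2-1->S3 S3-0->S3 S3-1->S3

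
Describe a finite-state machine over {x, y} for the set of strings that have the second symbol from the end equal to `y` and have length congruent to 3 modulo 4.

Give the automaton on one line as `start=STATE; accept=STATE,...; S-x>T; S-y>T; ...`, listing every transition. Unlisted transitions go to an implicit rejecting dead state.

start=q0; accept=q5; q0-x>q1; q0-y>q1; q1-x>q2; q1-y>q3; q2-x>q4; q2-y>q4; q3-x>q5; q3-y>q5; q4-x>q0; q4-y>q0; q5-x>q0; q5-y>q0

Handle the two conditions separately and then intersect. One (7 states) tracks the last 2 symbols read; the other (4 states) tracks the input length modulo 4. Each combined state is a pair, one component from each; accept when both components accept. Minimizing collapses redundant product states.
6 states suffice.
        x   y  
>  q0   q1  q1 
   q1   q2  q3 
   q2   q4  q4 
   q3   q5  q5 
   q4   q0  q0 
 * q5   q0  q0 
(> = start, * = accepting)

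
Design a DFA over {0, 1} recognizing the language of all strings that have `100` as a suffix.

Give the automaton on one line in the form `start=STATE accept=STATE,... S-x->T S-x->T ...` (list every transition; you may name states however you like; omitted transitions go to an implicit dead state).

Remember how much of `100` the current input suffix matches. State q0 means no match yet; q1 means the last symbol is `1`; q2 means the last 2 symbols are `10`; q3 means the last 3 symbols are `100`. Only q3 accepts. On a mismatch, fall back to the longest proper suffix that is still a prefix of `100`.
With 4 states:
        0   1  
>  q0   q0  q1 
   q1   q2  q1 
   q2   q3  q1 
 * q3   q0  q1 
(> = start, * = accepting)

start=q0 accept=q3 q0-0->q0 q0-1->q1 q1-0->q2 q1-1->q1 q2-0->q3 q2-1->q1 q3-0->q0 q3-1->q1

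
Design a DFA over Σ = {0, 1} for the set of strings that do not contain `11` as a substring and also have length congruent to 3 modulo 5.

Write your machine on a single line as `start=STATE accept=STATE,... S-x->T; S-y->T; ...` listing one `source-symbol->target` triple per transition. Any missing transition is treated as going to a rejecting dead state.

Run two small machines in parallel and take their product. The first has 3 states tracking partial matches of the forbidden pattern `11`; the second has 5 states tracking the input length modulo 5. A product state is a pair (one from each), accepting exactly when both do. Equivalent product states are then merged.
With 11 states:
          0    1  
>  S0     S1   S2 
   S1     S3   S4 
   S2     S3   S5 
   S3     S6   S7 
   S4     S6   S5 
   S5     S5   S5 
 * S6     S8   S9 
 * S7     S8   S5 
   S8     S0  S10 
   S9     S0   S5 
   S10    S1   S5 
(> = start, * = accepting)

start=S0; accept=S6,S7; S0-0->S1; S0-1->S2; S1-0->S3; S1-1->S4; S2-0->S3; S2-1->S5; S3-0->S6; S3-1->S7; S4-0->S6; S4-1->S5; S5-0->S5; S5-1->S5; S6-0->S8; S6-1->S9; S7-0->S8; S7-1->S5; S8-0->S0; S8-1->S10; S9-0->S0; S9-1->S5; S10-0->S1; S10-1->S5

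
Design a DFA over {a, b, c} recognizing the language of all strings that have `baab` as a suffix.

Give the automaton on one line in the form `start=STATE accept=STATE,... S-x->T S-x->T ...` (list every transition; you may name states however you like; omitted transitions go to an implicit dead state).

start=S0 accept=S4 S0-a->S0 S0-b->S1 S0-c->S0 S1-a->S2 S1-b->S1 S1-c->S0 S2-a->S3 S2-b->S1 S2-c->S0 S3-a->S0 S3-b->S4 S3-c->S0 S4-a->S2 S4-b->S1 S4-c->S0

Let each state record the length of the longest suffix of the input read so far that is also a prefix of `baab`. S1 means the last symbol is `b`; S2 means the last 2 symbols are `ba`; S3 means the last 3 symbols are `baa`; S4 means the last 4 symbols are `baab`. Accept only at S4, where the string currently ends in `baab`.
        a   b   c  
>  S0   S0  S1  S0 
   S1   S2  S1  S0 
   S2   S3  S1  S0 
   S3   S0  S4  S0 
 * S4   S2  S1  S0 
(> = start, * = accepting)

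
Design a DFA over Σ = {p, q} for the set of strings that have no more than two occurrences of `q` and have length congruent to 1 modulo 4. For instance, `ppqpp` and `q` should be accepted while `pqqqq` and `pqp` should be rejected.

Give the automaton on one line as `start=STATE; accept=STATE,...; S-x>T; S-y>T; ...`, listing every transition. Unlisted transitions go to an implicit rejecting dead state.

start=A; accept=B,C,M; A-p>B; A-q>C; B-p>D; B-q>E; C-p>E; C-q>F; D-p>G; D-q>H; E-p>H; E-q>I; F-p>I; F-q>J; G-p>A; G-q>K; H-p>K; H-q>L; I-p>L; I-q>J; J-p>J; J-q>J; K-p>C; K-q>M; L-p>M; L-q>J; M-p>F; M-q>J

Handle the two conditions separately and then intersect. One (4 states) tracks the count of `q`s, saturating at 3; the other (4 states) tracks the input length modulo 4. Each combined state is a pair, one component from each; accept when both components accept. Equivalent product states are then merged.
A 13-state machine:
       p  q 
>  A   B  C 
 * B   D  E 
 * C   E  F 
   D   G  H 
   E   H  I 
   F   I  J 
   G   A  K 
   H   K  L 
   I   L  J 
   J   J  J 
   K   C  M 
   L   M  J 
 * M   F  J 
(> = start, * = accepting)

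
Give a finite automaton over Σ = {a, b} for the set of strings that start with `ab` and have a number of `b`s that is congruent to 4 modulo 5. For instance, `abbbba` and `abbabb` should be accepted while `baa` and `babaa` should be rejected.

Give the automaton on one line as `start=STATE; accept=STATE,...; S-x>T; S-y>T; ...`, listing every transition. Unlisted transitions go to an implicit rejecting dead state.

Handle the two conditions separately and then intersect. The first has 4 states tracking whether the input so far still matches the prefix `ab`; the second has 5 states tracking the count of `b`s modulo 5. A product state is a pair (one from each), accepting exactly when both do.
12 states suffice.
          a    b  
>  q0     q1   q2 
   q1     q3   q4 
   q2     q2   q5 
   q3     q3   q2 
   q4     q4   q6 
   q5     q5   q7 
   q6     q6   q8 
   q7     q7   q9 
   q8     q8  q10 
   q9     q9   q3 
 * q10   q10  q11 
   q11   q11   q4 
(> = start, * = accepting)

start=q0; accept=q10; q0-a>q1; q0-b>q2; q1-a>q3; q1-b>q4; q2-a>q2; q2-b>q5; q3-a>q3; q3-b>q2; q4-a>q4; q4-b>q6; q5-a>q5; q5-b>q7; q6-a>q6; q6-b>q8; q7-a>q7; q7-b>q9; q8-a>q8; q8-b>q10; q9-a>q9; q9-b>q3; q10-a>q10; q10-b>q11; q11-a>q11; q11-b>q4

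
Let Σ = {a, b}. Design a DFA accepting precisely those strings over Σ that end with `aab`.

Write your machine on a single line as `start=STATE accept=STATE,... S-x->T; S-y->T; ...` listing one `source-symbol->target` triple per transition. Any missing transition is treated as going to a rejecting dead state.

Remember how much of `aab` the current input suffix matches. State q0 means no match yet; q1 means the last symbol is `a`; q2 means the last 2 symbols are `aa`; q3 means the last 3 symbols are `aab`. Only q3 accepts. On a mismatch, fall back to the longest proper suffix that is still a prefix of `aab`.
        a   b  
>  q0   q1  q0 
   q1   q2  q0 
   q2   q2  q3 
 * q3   q1  q0 
(> = start, * = accepting)

start=q0; accept=q3; q0-a->q1; q0-b->q0; q1-a->q2; q1-b->q0; q2-a->q2; q2-b->q3; q3-a->q1; q3-b->q0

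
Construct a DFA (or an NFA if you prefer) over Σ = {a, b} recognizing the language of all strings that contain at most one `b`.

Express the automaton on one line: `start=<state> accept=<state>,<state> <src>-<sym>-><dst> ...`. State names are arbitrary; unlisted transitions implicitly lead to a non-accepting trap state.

start=s0 accept=s0,s1 s0-a->s0 s0-b->s1 s1-a->s1 s1-b->s2 s2-a->s2 s2-b->s2

Count `b`s, saturating at 2: state s0 means no `b` yet, s1 means one `b` seen, s2 means more than one. Each `b` increments (capped at s2); other symbols loop. Accept from {s0, s1}.
A 3-state machine:
        a   b  
>* s0   s0  s1 
 * s1   s1  s2 
   s2   s2  s2 
(> = start, * = accepting)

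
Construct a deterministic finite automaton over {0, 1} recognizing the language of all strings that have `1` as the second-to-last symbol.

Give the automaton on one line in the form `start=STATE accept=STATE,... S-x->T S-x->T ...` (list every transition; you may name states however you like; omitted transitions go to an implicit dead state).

A DFA must remember the last 2 symbols (since which symbol is second-to-last isn't known until the input ends). Use one state per possible window of the last ≤2 symbols; accept from those whose window starts with `1`.
With 7 states:
        0   1  
>  q0   q1  q2 
   q1   q3  q4 
   q2   q5  q6 
   q3   q3  q4 
   q4   q5  q6 
 * q5   q3  q4 
 * q6   q5  q6 
(> = start, * = accepting)

start=q0 accept=q5,q6 q0-0->q1 q0-1->q2 q1-0->q3 q1-1->q4 q2-0->q5 q2-1->q6 q3-0->q3 q3-1->q4 q4-0->q5 q4-1->q6 q5-0->q3 q5-1->q4 q6-0->q5 q6-1->q6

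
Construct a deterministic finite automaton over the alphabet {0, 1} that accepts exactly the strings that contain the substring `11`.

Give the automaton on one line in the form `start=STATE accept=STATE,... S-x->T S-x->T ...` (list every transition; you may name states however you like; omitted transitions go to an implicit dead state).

start=q0 accept=q2 q0-0->q0 q0-1->q1 q1-0->q0 q1-1->q2 q2-0->q2 q2-1->q2

Track how much of `11` has been matched so far: state q0 is no progress, q2 is the absorbing accept state reached once `11` has occurred. Intermediate states record partial matches; on a mismatch, fall back to the longest reusable overlap.
A 3-state machine:
        0   1  
>  q0   q0  q1 
   q1   q0  q2 
 * q2   q2  q2 
(> = start, * = accepting)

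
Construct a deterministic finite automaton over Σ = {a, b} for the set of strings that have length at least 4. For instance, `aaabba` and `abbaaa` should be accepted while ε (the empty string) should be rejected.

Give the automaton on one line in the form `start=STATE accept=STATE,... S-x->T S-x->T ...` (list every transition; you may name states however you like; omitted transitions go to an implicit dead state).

We only need to distinguish lengths 0, 1, …, 4, and '>4'. Chain q0 → q1 → q2 → q3 → q4 → q5 on every symbol, with q5 looping. Accepting states: {q4, q5}.
        a   b  
>  q0   q1  q1 
   q1   q2  q2 
   q2   q3  q3 
   q3   q4  q4 
 * q4   q5  q5 
 * q5   q5  q5 
(> = start, * = accepting)

start=q0 accept=q4,q5 q0-a->q1 q0-b->q1 q1-a->q2 q1-b->q2 q2-a->q3 q2-b->q3 q3-a->q4 q3-b->q4 q4-a->q5 q4-b->q5 q5-a->q5 q5-b->q5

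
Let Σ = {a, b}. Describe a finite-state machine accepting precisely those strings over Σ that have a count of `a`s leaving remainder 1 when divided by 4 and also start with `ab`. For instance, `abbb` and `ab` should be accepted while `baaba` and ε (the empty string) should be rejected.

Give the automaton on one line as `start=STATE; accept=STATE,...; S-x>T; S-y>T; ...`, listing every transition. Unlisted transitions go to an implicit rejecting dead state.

Build one automaton per condition and run them in lockstep. The first has 4 states tracking the count of `a`s modulo 4; the second has 4 states tracking whether the input so far still matches the prefix `ab`. A product state is a pair (one from each), accepting exactly when both do.
With 10 states:
        a   b  
>  q0   q1  q2 
   q1   q3  q4 
   q2   q5  q2 
   q3   q6  q3 
 * q4   q7  q4 
   q5   q3  q5 
   q6   q2  q6 
   q7   q8  q7 
   q8   q9  q8 
   q9   q4  q9 
(> = start, * = accepting)

start=q0; accept=q4; q0-a>q1; q0-b>q2; q1-a>q3; q1-b>q4; q2-a>q5; q2-b>q2; q3-a>q6; q3-b>q3; q4-a>q7; q4-b>q4; q5-a>q3; q5-b>q5; q6-a>q2; q6-b>q6; q7-a>q8; q7-b>q7; q8-a>q9; q8-b>q8; q9-a>q4; q9-b>q9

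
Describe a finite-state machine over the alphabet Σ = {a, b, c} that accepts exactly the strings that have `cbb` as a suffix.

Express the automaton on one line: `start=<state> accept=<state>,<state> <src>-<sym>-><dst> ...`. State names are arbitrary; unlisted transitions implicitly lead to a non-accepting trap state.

start=q0 accept=q3 q0-a->q0 q0-b->q0 q0-c->q1 q1-a->q0 q1-b->q2 q1-c->q1 q2-a->q0 q2-b->q3 q2-c->q1 q3-a->q0 q3-b->q0 q3-c->q1

Let each state record the length of the longest suffix of the input read so far that is also a prefix of `cbb`. q1 means the last symbol is `c`; q2 means the last 2 symbols are `cb`; q3 means the last 3 symbols are `cbb`. Accept only at q3, where the string currently ends in `cbb`.
A 4-state machine:
        a   b   c  
>  q0   q0  q0  q1 
   q1   q0  q2  q1 
   q2   q0  q3  q1 
 * q3   q0  q0  q1 
(> = start, * = accepting)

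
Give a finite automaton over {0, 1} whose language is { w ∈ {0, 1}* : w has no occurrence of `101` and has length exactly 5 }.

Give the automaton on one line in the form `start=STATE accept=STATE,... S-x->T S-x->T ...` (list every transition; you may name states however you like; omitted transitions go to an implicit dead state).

start=q0 accept=q12 q0-0->q1 q0-1->q2 q1-0->q3 q1-1->q4 q2-0->q5 q2-1->q4 q3-0->q6 q3-1->q7 q4-0->q8 q4-1->q7 q5-0->q6 q5-1->q9 q6-0->q10 q6-1->q10 q7-0->q11 q7-1->q10 q8-0->q10 q8-1->q9 q9-0->q9 q9-1->q9 q10-0->q12 q10-1->q12 q11-0->q12 q11-1->q9 q12-0->q9 q12-1->q9

Handle the two conditions separately and then intersect. One (4 states) tracks partial matches of the forbidden pattern `101`; the other (7 states) tracks the input length, saturating at 6. Each combined state is a pair, one component from each; accept when both components accept. After merging equivalent states the machine shrinks.
With 13 states:
          0    1  
>  q0     q1   q2 
   q1     q3   q4 
   q2     q5   q4 
   q3     q6   q7 
   q4     q8   q7 
   q5     q6   q9 
   q6    q10  q10 
   q7    q11  q10 
   q8    q10   q9 
   q9     q9   q9 
   q10   q12  q12 
   q11   q12   q9 
 * q12    q9   q9 
(> = start, * = accepting)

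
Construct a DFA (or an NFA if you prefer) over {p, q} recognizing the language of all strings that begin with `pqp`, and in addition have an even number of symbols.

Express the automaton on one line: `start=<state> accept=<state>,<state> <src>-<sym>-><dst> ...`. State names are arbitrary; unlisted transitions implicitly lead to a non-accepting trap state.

start=A accept=F A-p->B A-q->C B-p->C B-q->D C-p->C C-q->C D-p->E D-q->C E-p->F E-q->F F-p->E F-q->E

Handle the two conditions separately and then intersect. The first has 5 states tracking whether the input so far still matches the prefix `pqp`; the second has 2 states tracking the input length modulo 2. A product state is a pair (one from each), accepting exactly when both do. Minimizing collapses redundant product states.
6 states suffice.
       p  q 
>  A   B  C 
   B   C  D 
   C   C  C 
   D   E  C 
   E   F  F 
 * F   E  E 
(> = start, * = accepting)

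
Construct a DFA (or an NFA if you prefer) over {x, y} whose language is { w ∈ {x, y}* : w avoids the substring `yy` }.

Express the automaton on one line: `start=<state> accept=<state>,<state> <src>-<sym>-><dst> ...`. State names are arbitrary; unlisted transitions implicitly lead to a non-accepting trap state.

start=q0 accept=q0,q1 q0-x->q0 q0-y->q1 q1-x->q0 q1-y->q2 q2-x->q2 q2-y->q2

This is the complement of 'contains `yy`'. Use the same substring-matching states — q0 through q2 holding how much of `yy` has just been matched — but flip the accepting set: everything except the trap q2 accepts.
With 3 states:
        x   y  
>* q0   q0  q1 
 * q1   q0  q2 
   q2   q2  q2 
(> = start, * = accepting)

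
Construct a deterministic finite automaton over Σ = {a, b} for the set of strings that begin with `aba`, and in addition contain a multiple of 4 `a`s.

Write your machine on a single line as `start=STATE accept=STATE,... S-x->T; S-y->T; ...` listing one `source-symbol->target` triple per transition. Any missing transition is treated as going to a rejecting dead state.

Handle the two conditions separately and then intersect. One (5 states) tracks whether the input so far still matches the prefix `aba`; the other (4 states) tracks the count of `a`s modulo 4. Each combined state is a pair, one component from each; accept when both components accept.
11 states suffice.
          a    b  
>  s0     s1   s2 
   s1     s3   s4 
   s2     s5   s2 
   s3     s6   s3 
   s4     s7   s5 
   s5     s3   s5 
   s6     s2   s6 
   s7     s8   s7 
   s8     s9   s8 
 * s9    s10   s9 
   s10    s7  s10 
(> = start, * = accepting)

start=s0; accept=s9; s0-a->s1; s0-b->s2; s1-a->s3; s1-b->s4; s2-a->s5; s2-b->s2; s3-a->s6; s3-b->s3; s4-a->s7; s4-b->s5; s5-a->s3; s5-b->s5; s6-a->s2; s6-b->s6; s7-a->s8; s7-b->s7; s8-a->s9; s8-b->s8; s9-a->s10; s9-b->s9; s10-a->s7; s10-b->s10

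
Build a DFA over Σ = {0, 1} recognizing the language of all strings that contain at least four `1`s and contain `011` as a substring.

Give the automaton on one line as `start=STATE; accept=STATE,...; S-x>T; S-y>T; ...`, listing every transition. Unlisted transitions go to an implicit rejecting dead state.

start=S0; accept=S14,S18; S0-0>S1; S0-1>S2; S1-0>S1; S1-1>S3; S2-0>S4; S2-1>S5; S3-0>S4; S3-1>S6; S4-0>S4; S4-1>S7; S5-0>S8; S5-1>S9; S6-0>S6; S6-1>S10; S7-0>S8; S7-1>S10; S8-0>S8; S8-1>S11; S9-0>S12; S9-1>S13; S10-0>S10; S10-1>S14; S11-0>S12; S11-1>S14; S12-0>S12; S12-1>S15; S13-0>S16; S13-1>S17; S14-0>S14; S14-1>S18; S15-0>S16; S15-1>S18; S16-0>S16; S16-1>S19; S17-0>S20; S17-1>S17; S18-0>S18; S18-1>S18; S19-0>S20; S19-1>S18; S20-0>S20; S20-1>S19

Handle the two conditions separately and then intersect. One (6 states) tracks the count of `1`s, saturating at 5; the other (4 states) tracks whether and how much of `011` has been seen. Each combined state is a pair, one component from each; accept when both components accept.
          0    1  
>  S0     S1   S2 
   S1     S1   S3 
   S2     S4   S5 
   S3     S4   S6 
   S4     S4   S7 
   S5     S8   S9 
   S6     S6  S10 
   S7     S8  S10 
   S8     S8  S11 
   S9    S12  S13 
   S10   S10  S14 
   S11   S12  S14 
   S12   S12  S15 
   S13   S16  S17 
 * S14   S14  S18 
   S15   S16  S18 
   S16   S16  S19 
   S17   S20  S17 
 * S18   S18  S18 
   S19   S20  S18 
   S20   S20  S19 
(> = start, * = accepting)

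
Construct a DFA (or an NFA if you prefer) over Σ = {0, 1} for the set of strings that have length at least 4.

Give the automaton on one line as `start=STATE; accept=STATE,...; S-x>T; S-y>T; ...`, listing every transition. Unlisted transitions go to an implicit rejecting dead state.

Count input length up to 5: every symbol moves from q0 toward q5, which means 'more than 4' and absorbs. Accept from {q4, q5}.
6 states suffice.
        0   1  
>  q0   q1  q1 
   q1   q2  q2 
   q2   q3  q3 
   q3   q4  q4 
 * q4   q5  q5 
 * q5   q5  q5 
(> = start, * = accepting)

start=q0; accept=q4,q5; q0-0>q1; q0-1>q1; q1-0>q2; q1-1>q2; q2-0>q3; q2-1>q3; q3-0>q4; q3-1>q4; q4-0>q5; q4-1>q5; q5-0>q5; q5-1>q5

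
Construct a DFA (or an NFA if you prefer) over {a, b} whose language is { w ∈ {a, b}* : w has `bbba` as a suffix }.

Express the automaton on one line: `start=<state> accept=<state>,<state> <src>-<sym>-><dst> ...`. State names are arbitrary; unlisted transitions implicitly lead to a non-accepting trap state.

Remember how much of `bbba` the current input suffix matches. State q0 means no match yet; q1 means the last symbol is `b`; q2 means the last 2 symbols are `bb`; q3 means the last 3 symbols are `bbb`; q4 means the last 4 symbols are `bbba`. Only q4 accepts. On a mismatch, fall back to the longest proper suffix that is still a prefix of `bbba`.
With 5 states:
        a   b  
>  q0   q0  q1 
   q1   q0  q2 
   q2   q0  q3 
   q3   q4  q3 
 * q4   q0  q1 
(> = start, * = accepting)

start=q0 accept=q4 q0-a->q0 q0-b->q1 q1-a->q0 q1-b->q2 q2-a->q0 q2-b->q3 q3-a->q4 q3-b->q3 q4-a->q0 q4-b->q1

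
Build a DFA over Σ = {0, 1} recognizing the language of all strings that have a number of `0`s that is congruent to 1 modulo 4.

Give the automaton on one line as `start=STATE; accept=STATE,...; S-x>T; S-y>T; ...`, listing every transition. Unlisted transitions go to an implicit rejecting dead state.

Keep the running count of `0`s modulo 4: each `0` advances along the cycle S0 → S1 → S2 → S3 → S0 while other symbols loop. Accept at S1.
A 4-state machine:
        0   1  
>  S0   S1  S0 
 * S1   S2  S1 
   S2   S3  S2 
   S3   S0  S3 
(> = start, * = accepting)

start=S0; accept=S1; S0-0>S1; S0-1>S0; S1-0>S2; S1-1>S1; S2-0>S3; S2-1>S2; S3-0>S0; S3-1>S3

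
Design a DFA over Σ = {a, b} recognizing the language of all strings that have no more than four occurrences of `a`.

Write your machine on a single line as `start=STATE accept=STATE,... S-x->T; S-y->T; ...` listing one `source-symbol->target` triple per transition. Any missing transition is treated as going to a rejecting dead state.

Count `a`s, saturating at 5: states q0 through q4 mean 0 through 4 `a`s seen; q5 means more than 4. Each `a` increments (capped at q5); other symbols loop. Accept from {q0, q1, q2, q3, q4}.
        a   b  
>* q0   q1  q0 
 * q1   q2  q1 
 * q2   q3  q2 
 * q3   q4  q3 
 * q4   q5  q4 
   q5   q5  q5 
(> = start, * = accepting)

start=q0; accept=q0,q1,q2,q3,q4; q0-a->q1; q0-b->q0; q1-a->q2; q1-b->q1; q2-a->q3; q2-b->q2; q3-a->q4; q3-b->q3; q4-a->q5; q4-b->q4; q5-a->q5; q5-b->q5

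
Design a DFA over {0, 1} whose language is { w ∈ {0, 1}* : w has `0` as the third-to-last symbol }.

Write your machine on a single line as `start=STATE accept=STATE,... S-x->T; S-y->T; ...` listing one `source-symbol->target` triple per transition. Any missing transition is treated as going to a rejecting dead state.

start=s0; accept=s7,s8,s9,s10; s0-0->s1; s0-1->s2; s1-0->s3; s1-1->s4; s2-0->s5; s2-1->s6; s3-0->s7; s3-1->s8; s4-0->s9; s4-1->s10; s5-0->s11; s5-1->s12; s6-0->s13; s6-1->s14; s7-0->s7; s7-1->s8; s8-0->s9; s8-1->s10; s9-0->s11; s9-1->s12; s10-0->s13; s10-1->s14; s11-0->s7; s11-1->s8; s12-0->s9; s12-1->s10; s13-0->s11; s13-1->s12; s14-0->s13; s14-1->s14

A DFA must remember the last 3 symbols (since which symbol is third-to-last isn't known until the input ends). Use one state per possible window of the last ≤3 symbols; accept from those whose window starts with `0`.
With 15 states:
          0    1  
>  s0     s1   s2 
   s1     s3   s4 
   s2     s5   s6 
   s3     s7   s8 
   s4     s9  s10 
   s5    s11  s12 
   s6    s13  s14 
 * s7     s7   s8 
 * s8     s9  s10 
 * s9    s11  s12 
 * s10   s13  s14 
   s11    s7   s8 
   s12    s9  s10 
   s13   s11  s12 
   s14   s13  s14 
(> = start, * = accepting)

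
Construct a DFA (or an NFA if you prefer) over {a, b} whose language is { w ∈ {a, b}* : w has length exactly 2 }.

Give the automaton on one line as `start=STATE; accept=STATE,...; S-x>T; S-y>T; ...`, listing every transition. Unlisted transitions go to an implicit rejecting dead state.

start=s0; accept=s2; s0-a>s1; s0-b>s1; s1-a>s2; s1-b>s2; s2-a>s3; s2-b>s3; s3-a>s3; s3-b>s3

We only need to distinguish lengths 0, 1, …, 2, and '>2'. Chain s0 → s1 → s2 → s3 on every symbol, with s3 looping. Accepting states: {s2}.
4 states suffice.
        a   b  
>  s0   s1  s1 
   s1   s2  s2 
 * s2   s3  s3 
   s3   s3  s3 
(> = start, * = accepting)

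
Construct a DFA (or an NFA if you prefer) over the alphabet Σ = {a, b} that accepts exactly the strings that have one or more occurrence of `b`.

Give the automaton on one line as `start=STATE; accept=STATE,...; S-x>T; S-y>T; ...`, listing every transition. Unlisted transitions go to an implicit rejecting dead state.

start=q0; accept=q1,q2; q0-a>q0; q0-b>q1; q1-a>q1; q1-b>q2; q2-a>q2; q2-b>q2

Count `b`s, saturating at 2: state q0 means no `b` yet, q1 means one `b` seen, q2 means more than one. Each `b` increments (capped at q2); other symbols loop. Accept from {q1, q2}.
        a   b  
>  q0   q0  q1 
 * q1   q1  q2 
 * q2   q2  q2 
(> = start, * = accepting)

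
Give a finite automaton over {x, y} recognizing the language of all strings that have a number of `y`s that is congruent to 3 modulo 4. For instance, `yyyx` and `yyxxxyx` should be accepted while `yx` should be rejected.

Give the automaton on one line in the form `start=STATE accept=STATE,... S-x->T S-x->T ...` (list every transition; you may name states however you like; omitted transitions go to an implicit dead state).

The only thing that matters is how many `y`s have appeared, reduced mod 4. Use one state per residue: q0 for 0, …, q3 for 3. Reading `y` moves to the next residue; anything else stays put. q3 is accepting.
4 states suffice.
        x   y  
>  q0   q0  q1 
   q1   q1  q2 
   q2   q2  q3 
 * q3   q3  q0 
(> = start, * = accepting)

start=q0 accept=q3 q0-x->q0 q0-y->q1 q1-x->q1 q1-y->q2 q2-x->q2 q2-y->q3 q3-x->q3 q3-y->q0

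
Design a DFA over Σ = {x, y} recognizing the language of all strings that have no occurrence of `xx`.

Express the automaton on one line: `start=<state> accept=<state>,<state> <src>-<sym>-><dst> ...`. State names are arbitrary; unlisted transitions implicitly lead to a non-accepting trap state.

Track partial matches of the forbidden pattern `xx`. State q2 is a dead state reached once `xx` has occurred; every other state accepts. q0 means no part of `xx` is currently matched.
With 3 states:
        x   y  
>* q0   q1  q0 
 * q1   q2  q0 
   q2   q2  q2 
(> = start, * = accepting)

start=q0 accept=q0,q1 q0-x->q1 q0-y->q0 q1-x->q2 q1-y->q0 q2-x->q2 q2-y->q2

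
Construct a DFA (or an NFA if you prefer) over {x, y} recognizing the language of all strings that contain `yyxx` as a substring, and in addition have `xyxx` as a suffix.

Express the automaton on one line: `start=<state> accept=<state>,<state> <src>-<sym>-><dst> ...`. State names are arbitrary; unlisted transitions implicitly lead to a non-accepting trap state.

start=S0 accept=S8 S0-x->S0 S0-y->S1 S1-x->S0 S1-y->S2 S2-x->S3 S2-y->S2 S3-x->S4 S3-y->S1 S4-x->S4 S4-y->S5 S5-x->S6 S5-y->S7 S6-x->S8 S6-y->S5 S7-x->S4 S7-y->S7 S8-x->S4 S8-y->S5

Run two small machines in parallel and take their product. The first has 5 states tracking whether and how much of `yyxx` has been seen; the second has 5 states tracking how much of the suffix `xyxx` has currently been matched. A product state is a pair (one from each), accepting exactly when both do. After merging equivalent states the machine shrinks.
With 9 states:
        x   y  
>  S0   S0  S1 
   S1   S0  S2 
   S2   S3  S2 
   S3   S4  S1 
   S4   S4  S5 
   S5   S6  S7 
   S6   S8  S5 
   S7   S4  S7 
 * S8   S4  S5 
(> = start, * = accepting)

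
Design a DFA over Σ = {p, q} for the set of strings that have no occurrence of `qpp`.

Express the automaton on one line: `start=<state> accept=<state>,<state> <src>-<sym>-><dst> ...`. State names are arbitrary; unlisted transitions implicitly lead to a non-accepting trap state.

start=A accept=A,B,C A-p->A A-q->B B-p->C B-q->B C-p->D C-q->B D-p->D D-q->D

Track partial matches of the forbidden pattern `qpp`. State D is a dead state reached once `qpp` has occurred; every other state accepts. A means no part of `qpp` is currently matched.
A 4-state machine:
       p  q 
>* A   A  B 
 * B   C  B 
 * C   D  B 
   D   D  D 
(> = start, * = accepting)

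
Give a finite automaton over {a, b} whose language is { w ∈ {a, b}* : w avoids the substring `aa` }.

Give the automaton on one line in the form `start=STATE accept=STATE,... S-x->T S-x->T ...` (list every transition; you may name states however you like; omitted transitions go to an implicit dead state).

start=S0 accept=S0,S1 S0-a->S1 S0-b->S0 S1-a->S2 S1-b->S0 S2-a->S2 S2-b->S2

Track partial matches of the forbidden pattern `aa`. State S2 is a dead state reached once `aa` has occurred; every other state accepts. S0 means no part of `aa` is currently matched.
With 3 states:
        a   b  
>* S0   S1  S0 
 * S1   S2  S0 
   S2   S2  S2 
(> = start, * = accepting)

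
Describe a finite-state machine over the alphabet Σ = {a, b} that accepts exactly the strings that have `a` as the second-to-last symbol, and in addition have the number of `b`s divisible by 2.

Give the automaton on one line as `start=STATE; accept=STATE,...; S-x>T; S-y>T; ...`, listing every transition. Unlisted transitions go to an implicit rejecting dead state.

Build one automaton per condition and run them in lockstep. The first has 7 states tracking the last 2 symbols read; the second has 2 states tracking the count of `b`s modulo 2. A product state is a pair (one from each), accepting exactly when both do.
With 11 states:
          a    b  
>  q0     q1   q2 
   q1     q3   q4 
   q2     q5   q6 
 * q3     q3   q4 
   q4     q5   q6 
   q5     q7   q8 
   q6     q9  q10 
   q7     q7   q8 
 * q8     q9  q10 
   q9     q3   q4 
   q10    q5   q6 
(> = start, * = accepting)

start=q0; accept=q3,q8; q0-a>q1; q0-b>q2; q1-a>q3; q1-b>q4; q2-a>q5; q2-b>q6; q3-a>q3; q3-b>q4; q4-a>q5; q4-b>q6; q5-a>q7; q5-b>q8; q6-a>q9; q6-b>q10; q7-a>q7; q7-b>q8; q8-a>q9; q8-b>q10; q9-a>q3; q9-b>q4; q10-a>q5; q10-b>q6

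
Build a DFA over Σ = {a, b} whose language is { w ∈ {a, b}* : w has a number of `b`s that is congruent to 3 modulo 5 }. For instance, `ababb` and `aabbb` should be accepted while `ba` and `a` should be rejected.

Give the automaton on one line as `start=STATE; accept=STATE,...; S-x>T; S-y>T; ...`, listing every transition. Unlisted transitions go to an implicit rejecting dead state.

Keep the running count of `b`s modulo 5: each `b` advances along the cycle q0 → q1 → q2 → q3 → q4 → q0 while other symbols loop. Accept at q3.
A 5-state machine:
        a   b  
>  q0   q0  q1 
   q1   q1  q2 
   q2   q2  q3 
 * q3   q3  q4 
   q4   q4  q0 
(> = start, * = accepting)

start=q0; accept=q3; q0-a>q0; q0-b>q1; q1-a>q1; q1-b>q2; q2-a>q2; q2-b>q3; q3-a>q3; q3-b>q4; q4-a>q4; q4-b>q0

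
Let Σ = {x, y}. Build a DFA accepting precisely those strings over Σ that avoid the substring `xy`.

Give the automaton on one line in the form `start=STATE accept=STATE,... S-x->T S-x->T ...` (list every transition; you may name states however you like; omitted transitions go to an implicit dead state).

Track partial matches of the forbidden pattern `xy`. State S2 is a dead state reached once `xy` has occurred; every other state accepts. S0 means no part of `xy` is currently matched.
        x   y  
>* S0   S1  S0 
 * S1   S1  S2 
   S2   S2  S2 
(> = start, * = accepting)

start=S0 accept=S0,S1 S0-x->S1 S0-y->S0 S1-x->S1 S1-y->S2 S2-x->S2 S2-y->S2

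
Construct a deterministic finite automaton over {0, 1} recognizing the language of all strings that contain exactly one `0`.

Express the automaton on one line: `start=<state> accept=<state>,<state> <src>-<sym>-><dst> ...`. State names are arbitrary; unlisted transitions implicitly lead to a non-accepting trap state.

Count `0`s, saturating at 2: state q0 means no `0` yet, q1 means one `0` seen, q2 means more than one. Each `0` increments (capped at q2); other symbols loop. Accept from {q1}.
A 3-state machine:
        0   1  
>  q0   q1  q0 
 * q1   q2  q1 
   q2   q2  q2 
(> = start, * = accepting)

start=q0 accept=q1 q0-0->q1 q0-1->q0 q1-0->q2 q1-1->q1 q2-0->q2 q2-1->q2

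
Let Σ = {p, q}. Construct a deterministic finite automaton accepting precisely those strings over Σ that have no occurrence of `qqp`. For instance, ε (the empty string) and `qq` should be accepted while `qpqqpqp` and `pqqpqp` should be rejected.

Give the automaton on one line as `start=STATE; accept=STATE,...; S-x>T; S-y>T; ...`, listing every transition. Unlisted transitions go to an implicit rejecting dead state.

Track partial matches of the forbidden pattern `qqp`. State s3 is a dead state reached once `qqp` has occurred; every other state accepts. s0 means no part of `qqp` is currently matched.
        p   q  
>* s0   s0  s1 
 * s1   s0  s2 
 * s2   s3  s2 
   s3   s3  s3 
(> = start, * = accepting)

start=s0; accept=s0,s1,s2; s0-p>s0; s0-q>s1; s1-p>s0; s1-q>s2; s2-p>s3; s2-q>s2; s3-p>s3; s3-q>s3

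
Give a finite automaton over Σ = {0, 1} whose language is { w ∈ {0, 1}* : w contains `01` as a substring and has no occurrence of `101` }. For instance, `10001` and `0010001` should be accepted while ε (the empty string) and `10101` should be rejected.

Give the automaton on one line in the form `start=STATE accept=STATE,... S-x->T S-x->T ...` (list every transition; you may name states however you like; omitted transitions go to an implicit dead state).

start=s0 accept=s3,s5,s7 s0-0->s1 s0-1->s2 s1-0->s1 s1-1->s3 s2-0->s4 s2-1->s2 s3-0->s5 s3-1->s3 s4-0->s1 s4-1->s6 s5-0->s7 s5-1->s6 s6-0->s6 s6-1->s6 s7-0->s7 s7-1->s3

Handle the two conditions separately and then intersect. The first has 3 states tracking whether and how much of `01` has been seen; the second has 4 states tracking partial matches of the forbidden pattern `101`. A product state is a pair (one from each), accepting exactly when both do.
8 states suffice.
        0   1  
>  s0   s1  s2 
   s1   s1  s3 
   s2   s4  s2 
 * s3   s5  s3 
   s4   s1  s6 
 * s5   s7  s6 
   s6   s6  s6 
 * s7   s7  s3 
(> = start, * = accepting)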